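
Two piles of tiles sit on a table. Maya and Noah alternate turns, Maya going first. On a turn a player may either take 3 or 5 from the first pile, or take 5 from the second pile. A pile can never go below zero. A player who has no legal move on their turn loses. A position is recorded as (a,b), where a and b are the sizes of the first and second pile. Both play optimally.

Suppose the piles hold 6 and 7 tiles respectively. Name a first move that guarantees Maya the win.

Move to (3,7).

Build the W/L table. Terminal = L. A non-terminal position is W if it has a move to some L; otherwise it is L.
No move ever increases a pile, so every position that can arise here has a ≤ 6 and b ≤ 7; it is enough to label the cells with 0 ≤ a ≤ 6 and 0 ≤ b ≤ 7.
Every move lowers a or b (never raises either), so fill the grid row by row in increasing a, and left to right within a row: each cell's successors are then already labelled.
      b=0  b=1  b=2  b=3  b=4  b=5  b=6  b=7
a=0:    L    L    L    L    L    W    W    W
a=1:    L    L    L    L    L    W    W    W
a=2:    L    L    L    L    L    W    W    W
a=3:    W    W    W    W    W    L    L    L
a=4:    W    W    W    W    W    L    L    L
a=5:    W    W    W    W    W    L    L    L
a=6:    W    W    W    W    W    W    W    W
Cells with no legal move (terminal, hence L): (0,0), (0,1), (0,2), (0,3), (0,4), (1,0), (1,1), (1,2), (1,3), (1,4), (2,0), (2,1), (2,2), (2,3), (2,4).
The remaining L cells, each justified by listing all of its moves:
(3,5): only reaches (0,5)(W), (3,0)(W), all W → L
(3,6): only reaches (0,6)(W), (3,1)(W), all W → L
(3,7): only reaches (0,7)(W), (3,2)(W), all W → L
(4,5): only reaches (1,5)(W), (4,0)(W), all W → L
(4,6): only reaches (1,6)(W), (4,1)(W), all W → L
(4,7): only reaches (1,7)(W), (4,2)(W), all W → L
(5,5): only reaches (2,5)(W), (0,5)(W), (5,0)(W), all W → L
(5,6): only reaches (2,6)(W), (0,6)(W), (5,1)(W), all W → L
(5,7): only reaches (2,7)(W), (0,7)(W), (5,2)(W), all W → L
Every other cell has at least one move into one of the L cells above, so it is W.
From (6,7), the L positions reachable in one move are: (3,7).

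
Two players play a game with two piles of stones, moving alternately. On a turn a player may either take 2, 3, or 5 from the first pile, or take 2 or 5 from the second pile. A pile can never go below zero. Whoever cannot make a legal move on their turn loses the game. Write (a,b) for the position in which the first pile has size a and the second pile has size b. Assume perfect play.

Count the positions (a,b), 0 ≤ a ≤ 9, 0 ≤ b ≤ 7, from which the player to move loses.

Use the standard recursion: the mover loses at a terminal position; elsewhere, the mover wins exactly when some move hands the opponent an L position.
Every move lowers a or b (never raises either), so fill the grid row by row in increasing a, and left to right within a row: each cell's successors are then already labelled.
      b=0  b=1  b=2  b=3  b=4  b=5  b=6  b=7
a=0:    L    L    W    W    L    W    W    L
a=1:    L    L    W    W    L    W    W    L
a=2:    W    W    L    L    W    W    L    W
a=3:    W    W    L    L    W    W    L    W
a=4:    W    W    W    W    W    L    W    W
a=5:    W    W    W    W    W    L    W    W
a=6:    W    W    W    W    W    W    W    W
a=7:    L    L    W    W    L    W    W    L
a=8:    L    L    W    W    L    W    W    L
a=9:    W    W    L    L    W    W    L    W
Cells with no legal move (terminal, hence L): (0,0), (0,1), (1,0), (1,1).
The remaining L cells, each justified by listing all of its moves:
(0,4): the only move is to (0,2)(W), a W ⇒ L
(0,7): moves to (0,5)(W), (0,2)(W); every one is W ⇒ L
(1,4): the only move is to (1,2)(W), a W ⇒ L
(1,7): moves to (1,5)(W), (1,2)(W); every one is W ⇒ L
(2,2): moves to (0,2)(W), (2,0)(W); every one is W ⇒ L
(2,3): moves to (0,3)(W), (2,1)(W); every one is W ⇒ L
(2,6): moves to (0,6)(W), (2,4)(W), (2,1)(W); every one is W ⇒ L
(3,2): moves to (1,2)(W), (0,2)(W), (3,0)(W); every one is W ⇒ L
(3,3): moves to (1,3)(W), (0,3)(W), (3,1)(W); every one is W ⇒ L
(3,6): moves to (1,6)(W), (0,6)(W), (3,4)(W), (3,1)(W); every one is W ⇒ L
(4,5): moves to (2,5)(W), (1,5)(W), (4,3)(W), (4,0)(W); every one is W ⇒ L
(5,5): moves to (3,5)(W), (2,5)(W), (0,5)(W), (5,3)(W), (5,0)(W); every one is W ⇒ L
(7,0): moves to (5,0)(W), (4,0)(W), (2,0)(W); every one is W ⇒ L
(7,1): moves to (5,1)(W), (4,1)(W), (2,1)(W); every one is W ⇒ L
(7,4): moves to (5,4)(W), (4,4)(W), (2,4)(W), (7,2)(W); every one is W ⇒ L
(7,7): moves to (5,7)(W), (4,7)(W), (2,7)(W), (7,5)(W), (7,2)(W); every one is W ⇒ L
(8,0): moves to (6,0)(W), (5,0)(W), (3,0)(W); every one is W ⇒ L
(8,1): moves to (6,1)(W), (5,1)(W), (3,1)(W); every one is W ⇒ L
(8,4): moves to (6,4)(W), (5,4)(W), (3,4)(W), (8,2)(W); every one is W ⇒ L
(8,7): moves to (6,7)(W), (5,7)(W), (3,7)(W), (8,5)(W), (8,2)(W); every one is W ⇒ L
(9,2): moves to (7,2)(W), (6,2)(W), (4,2)(W), (9,0)(W); every one is W ⇒ L
(9,3): moves to (7,3)(W), (6,3)(W), (4,3)(W), (9,1)(W); every one is W ⇒ L
(9,6): moves to (7,6)(W), (6,6)(W), (4,6)(W), (9,4)(W), (9,1)(W); every one is W ⇒ L
Every other cell has at least one move into one of the L cells above, so it is W.
L cells per row: a=0: 4, a=1: 4, a=2: 3, a=3: 3, a=4: 1, a=5: 1, a=6: 0, a=7: 4, a=8: 4, a=9: 3; total 27.

27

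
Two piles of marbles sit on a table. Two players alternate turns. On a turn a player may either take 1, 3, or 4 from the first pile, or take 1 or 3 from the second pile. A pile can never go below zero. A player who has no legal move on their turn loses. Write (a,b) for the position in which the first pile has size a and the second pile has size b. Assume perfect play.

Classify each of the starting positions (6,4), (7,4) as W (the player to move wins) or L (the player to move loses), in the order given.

Positions with no move are L. A position that does have a move is losing for the player to move precisely when every available move leads to a winning position for the opponent. Fill in the labels:
No move ever increases a pile, so every position that can arise here has a ≤ 7 and b ≤ 4; it is enough to label the cells with 0 ≤ a ≤ 7 and 0 ≤ b ≤ 4.
Every move lowers a or b (never raises either), so fill the grid row by row in increasing a, and left to right within a row: each cell's successors are then already labelled.
      b=0  b=1  b=2  b=3  b=4
a=0:    L    W    L    W    L
a=1:    W    L    W    L    W
a=2:    L    W    L    W    L
a=3:    W    L    W    L    W
a=4:    W    W    W    W    W
a=5:    W    W    W    W    W
a=6:    W    W    W    W    W
a=7:    L    W    L    W    L
Cells with no legal move (terminal, hence L): (0,0).
The remaining L cells, each justified by listing all of its moves:
(0,2): →(0,1)(W) only, which is W, so L
(0,4): →(0,3)(W), (0,1)(W) — all W, so L
(1,1): →(0,1)(W), (1,0)(W) — all W, so L
(1,3): →(0,3)(W), (1,2)(W), (1,0)(W) — all W, so L
(2,0): →(1,0)(W) only, which is W, so L
(2,2): →(1,2)(W), (2,1)(W) — all W, so L
(2,4): →(1,4)(W), (2,3)(W), (2,1)(W) — all W, so L
(3,1): →(2,1)(W), (0,1)(W), (3,0)(W) — all W, so L
(3,3): →(2,3)(W), (0,3)(W), (3,2)(W), (3,0)(W) — all W, so L
(7,0): →(6,0)(W), (4,0)(W), (3,0)(W) — all W, so L
(7,2): →(6,2)(W), (4,2)(W), (3,2)(W), (7,1)(W) — all W, so L
(7,4): →(6,4)(W), (4,4)(W), (3,4)(W), (7,3)(W), (7,1)(W) — all W, so L
Every other cell has at least one move into one of the L cells above, so it is W.
(6,4): the move to (2,4) reaches an L cell, so W
(7,4): one of the L cells justified above, so L

(6,4): W, (7,4): L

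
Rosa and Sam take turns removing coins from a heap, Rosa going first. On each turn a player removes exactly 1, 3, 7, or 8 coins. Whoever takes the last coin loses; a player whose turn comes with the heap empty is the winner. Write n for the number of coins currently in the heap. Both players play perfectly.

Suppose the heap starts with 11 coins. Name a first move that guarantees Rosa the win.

Use the standard recursion: the mover wins at a terminal position; elsewhere, the mover wins exactly when some move hands the opponent an L position.
n=0: no move; the opponent has just taken the last coin and therefore loses → W
n=1: only reaches 0(W), which is W → L
n=2: reaches L-position 1 → W
n=3: only reaches 2(W), 0(W), all W → L
n=4: reaches L-position 3 → W
n=5: only reaches 4(W), 2(W), all W → L
n=6: reaches L-position 5 → W
n=7: only reaches 6(W), 4(W), 0(W), all W → L
n=8: reaches L-position 7 → W
n=9: reaches L-position 1 → W
n=10: reaches L-position 7 → W
n=11: reaches L-position 3 → W
From 11, the L positions reachable in one move are: 3.

Remove 8, leaving 3.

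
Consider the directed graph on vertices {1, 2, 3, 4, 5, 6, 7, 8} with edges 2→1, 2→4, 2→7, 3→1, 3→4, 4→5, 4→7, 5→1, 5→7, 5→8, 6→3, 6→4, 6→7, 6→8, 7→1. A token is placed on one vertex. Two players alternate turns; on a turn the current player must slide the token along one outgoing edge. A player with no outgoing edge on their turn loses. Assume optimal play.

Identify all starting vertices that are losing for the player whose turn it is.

1, 4, 8

Label each position W (a win for the player to move) or L (a loss). A position with no legal move is L; any other position is W exactly when some move reaches an L, and L when every move reaches a W.
Every edge goes from a vertex to one that appears earlier in the order 1, 8, 7, 5, 4, 2, 3, 6, so processing vertices in that order labels each vertex after all of its successors.
1: no outgoing edge → L
8: no outgoing edge → L
7: reaches L-position 1 → W
5: reaches L-position 8 → W
4: only reaches 5(W), 7(W), all W → L
2: reaches L-position 4 → W
3: reaches L-position 4 → W
6: reaches L-position 4 → W
Reading off the rows marked L gives the requested list; there are 3 such vertices.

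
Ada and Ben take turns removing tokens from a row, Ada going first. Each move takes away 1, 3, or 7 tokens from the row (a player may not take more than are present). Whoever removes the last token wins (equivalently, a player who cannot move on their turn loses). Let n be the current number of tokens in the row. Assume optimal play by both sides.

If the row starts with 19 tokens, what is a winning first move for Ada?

Positions with no move are L. A position that does have a move is losing for the player to move precisely when every available move leads to a winning position for the opponent. Fill in the labels:
n=0: no move → L
n=1: reaches L-position 0 → W
n=2: only reaches 1(W), which is W → L
n=3: reaches L-position 2 → W
n=4: only reaches 3(W), 1(W), all W → L
n=5: reaches L-position 4 → W
n=6: only reaches 5(W), 3(W), all W → L
n=7: reaches L-position 6 → W
n=8: only reaches 7(W), 5(W), 1(W), all W → L
n=9: reaches L-position 8 → W
n=10: only reaches 9(W), 7(W), 3(W), all W → L
n=11: reaches L-position 10 → W
n=12: only reaches 11(W), 9(W), 5(W), all W → L
n=13: reaches L-position 12 → W
n=14: only reaches 13(W), 11(W), 7(W), all W → L
n=15: reaches L-position 14 → W
n=16: only reaches 15(W), 13(W), 9(W), all W → L
n=17: reaches L-position 16 → W
n=18: only reaches 17(W), 15(W), 11(W), all W → L
n=19: reaches L-position 18 → W
From 19, the L positions reachable in one move are: 18, 16, 12. Any move reaching one of these is winning.

Remove 1, leaving 18.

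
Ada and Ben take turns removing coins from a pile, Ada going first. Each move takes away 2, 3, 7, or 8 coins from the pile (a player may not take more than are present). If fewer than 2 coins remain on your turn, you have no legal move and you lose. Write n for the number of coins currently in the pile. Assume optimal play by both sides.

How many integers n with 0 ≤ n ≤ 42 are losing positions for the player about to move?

18

Build the W/L table. Terminal = L. A non-terminal position is W if it has a move to some L; otherwise it is L.
n=0: no move → L
n=1: no move → L
n=2: →0(L), so W
n=3: →1(L), so W
n=4: →1(L), so W
n=5: →3(W), 2(W) — all W, so L
n=6: →4(W), 3(W) — all W, so L
n=7: →5(L), so W
n=8: →6(L), so W
n=9: →6(L), so W
n=10: →8(W), 7(W), 3(W), 2(W) — all W, so L
n=11: →9(W), 8(W), 4(W), 3(W) — all W, so L
n=12: →10(L), so W
n=13: →11(L), so W
n=14: →11(L), so W
n=15: →13(W), 12(W), 8(W), 7(W) — all W, so L
n=16: →14(W), 13(W), 9(W), 8(W) — all W, so L
n=17: →15(L), so W
n=18: →16(L), so W
n=19: →16(L), so W
n=20: →18(W), 17(W), 13(W), 12(W) — all W, so L
n=21: →19(W), 18(W), 14(W), 13(W) — all W, so L
n=22: →20(L), so W
n=23: →21(L), so W
n=24: →21(L), so W
n=25: →23(W), 22(W), 18(W), 17(W) — all W, so L
n=26: →24(W), 23(W), 19(W), 18(W) — all W, so L
n=27: →25(L), so W
n=28: →26(L), so W
n=29: →26(L), so W
n=30: →28(W), 27(W), 23(W), 22(W) — all W, so L
n=31: →29(W), 28(W), 24(W), 23(W) — all W, so L
n=32: →30(L), so W
n=33: →31(L), so W
n=34: →31(L), so W
n=35: →33(W), 32(W), 28(W), 27(W) — all W, so L
n=36: →34(W), 33(W), 29(W), 28(W) — all W, so L
n=37: →35(L), so W
n=38: →36(L), so W
n=39: →36(L), so W
n=40: →38(W), 37(W), 33(W), 32(W) — all W, so L
n=41: →39(W), 38(W), 34(W), 33(W) — all W, so L
n=42: →40(L), so W
L entries with 0 ≤ n ≤ 42: n = 0, 1, 5, 6, 10, 11, 15, 16, 20, 21, 25, 26, 30, 31, 35, 36, 40, 41; that makes 18.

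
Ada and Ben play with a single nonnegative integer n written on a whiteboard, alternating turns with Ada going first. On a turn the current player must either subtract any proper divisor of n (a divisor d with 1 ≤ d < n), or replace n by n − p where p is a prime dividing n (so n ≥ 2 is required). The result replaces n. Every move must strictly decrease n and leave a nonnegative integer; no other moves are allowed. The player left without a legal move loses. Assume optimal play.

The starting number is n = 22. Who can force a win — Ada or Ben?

Ada wins.

Work bottom-up. With no move the player to move loses. Otherwise the position is W if at least one move leads to an L position for the opponent, and L if every move leads to a W.
n=0: no move → L
n=1: no move → L
n=2: can move to 0, which is L ⇒ W
n=3: can move to 0, which is L ⇒ W
n=4: moves to 2(W), 3(W); every one is W ⇒ L
n=5: can move to 0, which is L ⇒ W
n=6: can move to 4, which is L ⇒ W
n=7: can move to 0, which is L ⇒ W
n=8: can move to 4, which is L ⇒ W
n=9: moves to 6(W), 8(W); every one is W ⇒ L
n=10: can move to 9, which is L ⇒ W
n=11: can move to 0, which is L ⇒ W
n=12: can move to 9, which is L ⇒ W
n=13: can move to 0, which is L ⇒ W
n=14: moves to 7(W), 12(W), 13(W); every one is W ⇒ L
n=15: can move to 14, which is L ⇒ W
n=16: can move to 14, which is L ⇒ W
n=17: can move to 0, which is L ⇒ W
n=18: can move to 9, which is L ⇒ W
n=19: can move to 0, which is L ⇒ W
n=20: moves to 10(W), 15(W), 16(W), 18(W), 19(W); every one is W ⇒ L
n=21: can move to 14, which is L ⇒ W
n=22: can move to 20, which is L ⇒ W
The starting position 22 is W: Ada should move to 20, handing over an L position.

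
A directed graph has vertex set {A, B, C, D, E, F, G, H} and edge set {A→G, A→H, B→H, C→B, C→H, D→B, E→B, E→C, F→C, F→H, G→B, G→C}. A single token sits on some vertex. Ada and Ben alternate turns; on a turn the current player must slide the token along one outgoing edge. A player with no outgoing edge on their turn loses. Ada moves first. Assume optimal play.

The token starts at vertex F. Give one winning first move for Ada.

Move to H.

Classify positions by backward induction: terminal positions (no move available) are L. From any other position, the mover wins iff some move reaches an L.
Every edge goes from a vertex to one that appears earlier in the order H, B, C, F, G, E, A, D, so processing vertices in that order labels each vertex after all of its successors.
H: no outgoing edge → L
B: W (go to H, an L position)
C: W (go to H, an L position)
F: W (go to H, an L position)
G: L (options C(W), B(W) are all W)
E: L (options C(W), B(W) are all W)
A: W (go to G, an L position)
D: L (sole option B(W) is W)
From F, the L positions reachable in one move are: H.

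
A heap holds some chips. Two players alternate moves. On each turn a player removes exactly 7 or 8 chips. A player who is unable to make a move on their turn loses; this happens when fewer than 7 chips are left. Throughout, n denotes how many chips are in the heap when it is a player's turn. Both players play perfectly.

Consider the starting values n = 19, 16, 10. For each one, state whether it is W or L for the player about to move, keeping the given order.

19: L, 16: L, 10: W

Build the W/L table. Terminal = L. A non-terminal position is W if it has a move to some L; otherwise it is L.
n=0: no move → L
n=1: no move → L
n=2: no move → L
n=3: no move → L
n=4: no move → L
n=5: no move → L
n=6: no move → L
n=7: W (go to 0, an L position)
n=8: W (go to 1, an L position)
n=9: W (go to 2, an L position)
n=10: W (go to 3, an L position)
n=11: W (go to 4, an L position)
n=12: W (go to 5, an L position)
n=13: W (go to 6, an L position)
n=14: W (go to 6, an L position)
n=15: L (options 8(W), 7(W) are all W)
n=16: L (options 9(W), 8(W) are all W)
n=17: L (options 10(W), 9(W) are all W)
n=18: L (options 11(W), 10(W) are all W)
n=19: L (options 12(W), 11(W) are all W)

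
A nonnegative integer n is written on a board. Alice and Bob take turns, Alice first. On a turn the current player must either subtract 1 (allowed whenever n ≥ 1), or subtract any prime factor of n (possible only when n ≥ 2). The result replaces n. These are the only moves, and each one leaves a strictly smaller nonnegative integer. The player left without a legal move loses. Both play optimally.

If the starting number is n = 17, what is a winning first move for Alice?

Move to 0.

Use the standard recursion: the mover loses at a terminal position; elsewhere, the mover wins exactly when some move hands the opponent an L position.
n=0: no move → L
n=1: W (go to 0, an L position)
n=2: W (go to 0, an L position)
n=3: W (go to 0, an L position)
n=4: L (options 2(W), 3(W) are all W)
n=5: W (go to 0, an L position)
n=6: W (go to 4, an L position)
n=7: W (go to 0, an L position)
n=8: L (options 6(W), 7(W) are all W)
n=9: W (go to 8, an L position)
n=10: W (go to 8, an L position)
n=11: W (go to 0, an L position)
n=12: L (options 9(W), 10(W), 11(W) are all W)
n=13: W (go to 0, an L position)
n=14: W (go to 12, an L position)
n=15: W (go to 12, an L position)
n=16: L (options 14(W), 15(W) are all W)
n=17: W (go to 0, an L position)
From 17, the L positions reachable in one move are: 0, 16. Any move reaching one of these is winning.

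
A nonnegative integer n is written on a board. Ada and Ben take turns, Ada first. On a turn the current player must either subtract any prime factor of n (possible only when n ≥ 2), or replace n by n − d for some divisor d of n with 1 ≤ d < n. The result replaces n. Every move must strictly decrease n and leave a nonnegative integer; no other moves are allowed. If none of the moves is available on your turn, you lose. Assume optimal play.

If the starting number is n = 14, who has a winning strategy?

Work bottom-up. With no move the player to move loses. Otherwise the position is W if at least one move leads to an L position for the opponent, and L if every move leads to a W.
n=0: no move → L
n=1: no move → L
n=2: W (go to 0, an L position)
n=3: W (go to 0, an L position)
n=4: L (options 2(W), 3(W) are all W)
n=5: W (go to 0, an L position)
n=6: W (go to 4, an L position)
n=7: W (go to 0, an L position)
n=8: W (go to 4, an L position)
n=9: L (options 6(W), 8(W) are all W)
n=10: W (go to 9, an L position)
n=11: W (go to 0, an L position)
n=12: W (go to 9, an L position)
n=13: W (go to 0, an L position)
n=14: L (options 7(W), 12(W), 13(W) are all W)
The starting position 14 is L: whatever Ada does, the opponent receives a W position.

Ben wins.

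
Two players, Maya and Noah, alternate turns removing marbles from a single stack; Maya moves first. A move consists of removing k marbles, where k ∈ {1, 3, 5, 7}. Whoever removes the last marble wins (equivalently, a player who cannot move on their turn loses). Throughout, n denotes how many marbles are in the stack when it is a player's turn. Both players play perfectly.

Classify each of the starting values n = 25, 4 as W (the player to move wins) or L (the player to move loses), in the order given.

25: W, 4: L

Label each position W (a win for the player to move) or L (a loss). A position with no legal move is L; any other position is W exactly when some move reaches an L, and L when every move reaches a W.
n=0: no move → L
n=1: →0(L), so W
n=2: →1(W) only, which is W, so L
n=3: →2(L), so W
n=4: →3(W), 1(W) — all W, so L
n=5: →4(L), so W
n=6: →5(W), 3(W), 1(W) — all W, so L
n=7: →6(L), so W
n=8: →7(W), 5(W), 3(W), 1(W) — all W, so L
n=9: →8(L), so W
n=10: →9(W), 7(W), 5(W), 3(W) — all W, so L
n=11: →10(L), so W
n=12: →11(W), 9(W), 7(W), 5(W) — all W, so L
n=13: →12(L), so W
n=14: →13(W), 11(W), 9(W), 7(W) — all W, so L
n=15: →14(L), so W
n=16: →15(W), 13(W), 11(W), 9(W) — all W, so L
n=17: →16(L), so W
n=18: →17(W), 15(W), 13(W), 11(W) — all W, so L
n=19: →18(L), so W
n=20: →19(W), 17(W), 15(W), 13(W) — all W, so L
n=21: →20(L), so W
n=22: →21(W), 19(W), 17(W), 15(W) — all W, so L
n=23: →22(L), so W
n=24: →23(W), 21(W), 19(W), 17(W) — all W, so L
n=25: →24(L), so W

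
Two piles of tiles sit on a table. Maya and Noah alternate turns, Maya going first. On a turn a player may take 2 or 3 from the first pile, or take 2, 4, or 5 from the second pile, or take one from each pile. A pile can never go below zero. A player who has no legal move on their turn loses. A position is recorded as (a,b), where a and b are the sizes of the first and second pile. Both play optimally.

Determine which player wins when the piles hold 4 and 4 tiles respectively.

Noah wins.

Label each position W (a win for the player to move) or L (a loss). A position with no legal move is L; any other position is W exactly when some move reaches an L, and L when every move reaches a W.
No move ever increases a pile, so every position that can arise here has a ≤ 4 and b ≤ 4; it is enough to label the cells with 0 ≤ a ≤ 4 and 0 ≤ b ≤ 4.
Every move lowers a or b (never raises either), so fill the grid row by row in increasing a, and left to right within a row: each cell's successors are then already labelled.
      b=0  b=1  b=2  b=3  b=4
a=0:    L    L    W    W    W
a=1:    L    W    W    L    W
a=2:    W    W    L    L    W
a=3:    W    W    L    W    W
a=4:    W    L    W    W    L
Cells with no legal move (terminal, hence L): (0,0), (0,1), (1,0).
The remaining L cells, each justified by listing all of its moves:
(1,3): →(1,1)(W), (0,2)(W) — all W, so L
(2,2): →(0,2)(W), (2,0)(W), (1,1)(W) — all W, so L
(2,3): →(0,3)(W), (2,1)(W), (1,2)(W) — all W, so L
(3,2): →(1,2)(W), (0,2)(W), (3,0)(W), (2,1)(W) — all W, so L
(4,1): →(2,1)(W), (1,1)(W), (3,0)(W) — all W, so L
(4,4): →(2,4)(W), (1,4)(W), (4,2)(W), (4,0)(W), (3,3)(W) — all W, so L
Every other cell has at least one move into one of the L cells above, so it is W.
The starting position (4,4) is L: whatever Maya does, the opponent receives a W position.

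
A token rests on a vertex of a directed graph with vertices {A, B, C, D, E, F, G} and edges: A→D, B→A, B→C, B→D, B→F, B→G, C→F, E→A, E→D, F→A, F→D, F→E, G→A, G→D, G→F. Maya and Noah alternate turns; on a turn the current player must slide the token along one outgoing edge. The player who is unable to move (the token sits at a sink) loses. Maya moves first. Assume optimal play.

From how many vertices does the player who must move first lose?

2

Label each position W (a win for the player to move) or L (a loss). A position with no legal move is L; any other position is W exactly when some move reaches an L, and L when every move reaches a W.
Every edge goes from a vertex to one that appears earlier in the order D, A, E, F, G, C, B, so processing vertices in that order labels each vertex after all of its successors.
D: no outgoing edge → L
A: reaches L-position D → W
E: reaches L-position D → W
F: reaches L-position D → W
G: reaches L-position D → W
C: only reaches F(W), which is W → L
B: reaches L-position C → W
The L vertices are C, D; that is 2 in all.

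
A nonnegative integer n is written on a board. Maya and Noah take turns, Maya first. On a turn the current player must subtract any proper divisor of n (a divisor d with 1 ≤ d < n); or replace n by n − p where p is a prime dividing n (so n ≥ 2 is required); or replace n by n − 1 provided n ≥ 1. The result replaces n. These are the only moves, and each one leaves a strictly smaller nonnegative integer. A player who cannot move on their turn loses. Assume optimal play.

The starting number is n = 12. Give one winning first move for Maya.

Classify positions by backward induction: terminal positions (no move available) are L. From any other position, the mover wins iff some move reaches an L.
n=0: no move → L
n=1: W (go to 0, an L position)
n=2: W (go to 0, an L position)
n=3: W (go to 0, an L position)
n=4: L (options 2(W), 3(W) are all W)
n=5: W (go to 0, an L position)
n=6: W (go to 4, an L position)
n=7: W (go to 0, an L position)
n=8: W (go to 4, an L position)
n=9: L (options 6(W), 8(W) are all W)
n=10: W (go to 9, an L position)
n=11: W (go to 0, an L position)
n=12: W (go to 9, an L position)
From 12, the L positions reachable in one move are: 9.

Move to 9.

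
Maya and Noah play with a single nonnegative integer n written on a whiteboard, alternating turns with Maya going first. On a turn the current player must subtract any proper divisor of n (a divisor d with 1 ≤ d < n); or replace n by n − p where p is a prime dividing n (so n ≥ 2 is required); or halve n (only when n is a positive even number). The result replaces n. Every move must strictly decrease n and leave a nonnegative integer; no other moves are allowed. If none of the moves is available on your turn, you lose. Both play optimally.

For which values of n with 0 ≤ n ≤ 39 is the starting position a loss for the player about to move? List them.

0, 1, 4, 9, 14, 20, 26, 32, 35, 38

Classify positions by backward induction: terminal positions (no move available) are L. From any other position, the mover wins iff some move reaches an L.
n=0: no move → L
n=1: no move → L
n=2: can move to 0, which is L ⇒ W
n=3: can move to 0, which is L ⇒ W
n=4: moves to 2(W), 3(W); every one is W ⇒ L
n=5: can move to 0, which is L ⇒ W
n=6: can move to 4, which is L ⇒ W
n=7: can move to 0, which is L ⇒ W
n=8: can move to 4, which is L ⇒ W
n=9: moves to 6(W), 8(W); every one is W ⇒ L
n=10: can move to 9, which is L ⇒ W
n=11: can move to 0, which is L ⇒ W
n=12: can move to 9, which is L ⇒ W
n=13: can move to 0, which is L ⇒ W
n=14: moves to 7(W), 12(W), 13(W); every one is W ⇒ L
n=15: can move to 14, which is L ⇒ W
n=16: can move to 14, which is L ⇒ W
n=17: can move to 0, which is L ⇒ W
n=18: can move to 9, which is L ⇒ W
n=19: can move to 0, which is L ⇒ W
n=20: moves to 10(W), 15(W), 16(W), 18(W), 19(W); every one is W ⇒ L
n=21: can move to 14, which is L ⇒ W
n=22: can move to 20, which is L ⇒ W
n=23: can move to 0, which is L ⇒ W
n=24: can move to 20, which is L ⇒ W
n=25: can move to 20, which is L ⇒ W
n=26: moves to 13(W), 24(W), 25(W); every one is W ⇒ L
n=27: can move to 26, which is L ⇒ W
n=28: can move to 14, which is L ⇒ W
n=29: can move to 0, which is L ⇒ W
n=30: can move to 20, which is L ⇒ W
n=31: can move to 0, which is L ⇒ W
n=32: moves to 16(W), 24(W), 28(W), 30(W), 31(W); every one is W ⇒ L
n=33: can move to 32, which is L ⇒ W
n=34: can move to 32, which is L ⇒ W
n=35: moves to 28(W), 30(W), 34(W); every one is W ⇒ L
n=36: can move to 32, which is L ⇒ W
n=37: can move to 0, which is L ⇒ W
n=38: moves to 19(W), 36(W), 37(W); every one is W ⇒ L
n=39: can move to 26, which is L ⇒ W
The losing starting values of n are exactly the entries labelled L in this table (10 of them).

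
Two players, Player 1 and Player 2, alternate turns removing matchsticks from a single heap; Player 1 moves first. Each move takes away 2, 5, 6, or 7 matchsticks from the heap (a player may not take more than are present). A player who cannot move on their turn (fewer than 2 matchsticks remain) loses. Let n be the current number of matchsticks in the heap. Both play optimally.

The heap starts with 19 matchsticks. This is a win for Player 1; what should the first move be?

Use the standard recursion: the mover loses at a terminal position; elsewhere, the mover wins exactly when some move hands the opponent an L position.
n=0: no move → L
n=1: no move → L
n=2: reaches L-position 0 → W
n=3: reaches L-position 1 → W
n=4: only reaches 2(W), which is W → L
n=5: reaches L-position 0 → W
n=6: reaches L-position 4 → W
n=7: reaches L-position 1 → W
n=8: reaches L-position 1 → W
n=9: reaches L-position 4 → W
n=10: reaches L-position 4 → W
n=11: reaches L-position 4 → W
n=12: only reaches 10(W), 7(W), 6(W), 5(W), all W → L
n=13: only reaches 11(W), 8(W), 7(W), 6(W), all W → L
n=14: reaches L-position 12 → W
n=15: reaches L-position 13 → W
n=16: only reaches 14(W), 11(W), 10(W), 9(W), all W → L
n=17: reaches L-position 12 → W
n=18: reaches L-position 16 → W
n=19: reaches L-position 13 → W
From 19, the L positions reachable in one move are: 13, 12. Any move reaching one of these is winning.

Remove 6, leaving 13.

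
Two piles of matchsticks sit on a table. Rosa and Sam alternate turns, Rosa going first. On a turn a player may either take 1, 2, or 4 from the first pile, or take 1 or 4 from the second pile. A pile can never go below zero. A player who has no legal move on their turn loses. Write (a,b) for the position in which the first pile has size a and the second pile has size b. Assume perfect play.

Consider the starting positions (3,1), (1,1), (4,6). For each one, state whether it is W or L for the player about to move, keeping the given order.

Work bottom-up. With no move the player to move loses. Otherwise the position is W if at least one move leads to an L position for the opponent, and L if every move leads to a W.
No move ever increases a pile, so every position that can arise here has a ≤ 4 and b ≤ 6; it is enough to label the cells with 0 ≤ a ≤ 4 and 0 ≤ b ≤ 6.
Every move lowers a or b (never raises either), so fill the grid row by row in increasing a, and left to right within a row: each cell's successors are then already labelled.
      b=0  b=1  b=2  b=3  b=4  b=5  b=6
a=0:    L    W    L    W    W    L    W
a=1:    W    L    W    L    W    W    L
a=2:    W    W    W    W    L    W    W
a=3:    L    W    L    W    W    L    W
a=4:    W    L    W    L    W    W    L
Cells with no legal move (terminal, hence L): (0,0).
The remaining L cells, each justified by listing all of its moves:
(0,2): L (sole option (0,1)(W) is W)
(0,5): L (options (0,4)(W), (0,1)(W) are all W)
(1,1): L (options (0,1)(W), (1,0)(W) are all W)
(1,3): L (options (0,3)(W), (1,2)(W) are all W)
(1,6): L (options (0,6)(W), (1,5)(W), (1,2)(W) are all W)
(2,4): L (options (1,4)(W), (0,4)(W), (2,3)(W), (2,0)(W) are all W)
(3,0): L (options (2,0)(W), (1,0)(W) are all W)
(3,2): L (options (2,2)(W), (1,2)(W), (3,1)(W) are all W)
(3,5): L (options (2,5)(W), (1,5)(W), (3,4)(W), (3,1)(W) are all W)
(4,1): L (options (3,1)(W), (2,1)(W), (0,1)(W), (4,0)(W) are all W)
(4,3): L (options (3,3)(W), (2,3)(W), (0,3)(W), (4,2)(W) are all W)
(4,6): L (options (3,6)(W), (2,6)(W), (0,6)(W), (4,5)(W), (4,2)(W) are all W)
Every other cell has at least one move into one of the L cells above, so it is W.
(3,1): the move to (1,1) reaches an L cell, so W
(1,1): one of the L cells justified above, so L
(4,6): one of the L cells justified above, so L

(3,1): W, (1,1): L, (4,6): L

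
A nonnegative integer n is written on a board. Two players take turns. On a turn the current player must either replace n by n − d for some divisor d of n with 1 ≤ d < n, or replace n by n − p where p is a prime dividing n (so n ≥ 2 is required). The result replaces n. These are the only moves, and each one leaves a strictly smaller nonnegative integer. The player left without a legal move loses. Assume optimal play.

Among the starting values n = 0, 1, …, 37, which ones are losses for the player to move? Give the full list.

Positions with no move are L. A position that does have a move is losing for the player to move precisely when every available move leads to a winning position for the opponent. Fill in the labels:
n=0: no move → L
n=1: no move → L
n=2: →0(L), so W
n=3: →0(L), so W
n=4: →2(W), 3(W) — all W, so L
n=5: →0(L), so W
n=6: →4(L), so W
n=7: →0(L), so W
n=8: →4(L), so W
n=9: →6(W), 8(W) — all W, so L
n=10: →9(L), so W
n=11: →0(L), so W
n=12: →9(L), so W
n=13: →0(L), so W
n=14: →7(W), 12(W), 13(W) — all W, so L
n=15: →14(L), so W
n=16: →14(L), so W
n=17: →0(L), so W
n=18: →9(L), so W
n=19: →0(L), so W
n=20: →10(W), 15(W), 16(W), 18(W), 19(W) — all W, so L
n=21: →14(L), so W
n=22: →20(L), so W
n=23: →0(L), so W
n=24: →20(L), so W
n=25: →20(L), so W
n=26: →13(W), 24(W), 25(W) — all W, so L
n=27: →26(L), so W
n=28: →14(L), so W
n=29: →0(L), so W
n=30: →20(L), so W
n=31: →0(L), so W
n=32: →16(W), 24(W), 28(W), 30(W), 31(W) — all W, so L
n=33: →32(L), so W
n=34: →32(L), so W
n=35: →28(W), 30(W), 34(W) — all W, so L
n=36: →32(L), so W
n=37: →0(L), so W
Reading off the rows marked L gives the requested list; there are 9 such values of n.

0, 1, 4, 9, 14, 20, 26, 32, 35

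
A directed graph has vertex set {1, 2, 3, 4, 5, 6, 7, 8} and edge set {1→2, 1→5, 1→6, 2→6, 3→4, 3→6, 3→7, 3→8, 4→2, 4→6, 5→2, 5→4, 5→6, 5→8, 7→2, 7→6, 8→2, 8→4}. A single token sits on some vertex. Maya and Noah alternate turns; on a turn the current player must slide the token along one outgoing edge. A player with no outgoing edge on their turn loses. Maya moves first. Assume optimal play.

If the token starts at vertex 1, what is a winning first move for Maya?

Build the W/L table. Terminal = L. A non-terminal position is W if it has a move to some L; otherwise it is L.
Every edge goes from a vertex to one that appears earlier in the order 6, 2, 4, 8, 7, 5, 1, 3, so processing vertices in that order labels each vertex after all of its successors.
6: no outgoing edge → L
2: can move to 6, which is L ⇒ W
4: can move to 6, which is L ⇒ W
8: moves to 4(W), 2(W); every one is W ⇒ L
7: can move to 6, which is L ⇒ W
5: can move to 8, which is L ⇒ W
1: can move to 6, which is L ⇒ W
3: can move to 8, which is L ⇒ W
From 1, the L positions reachable in one move are: 6.

Move to 6.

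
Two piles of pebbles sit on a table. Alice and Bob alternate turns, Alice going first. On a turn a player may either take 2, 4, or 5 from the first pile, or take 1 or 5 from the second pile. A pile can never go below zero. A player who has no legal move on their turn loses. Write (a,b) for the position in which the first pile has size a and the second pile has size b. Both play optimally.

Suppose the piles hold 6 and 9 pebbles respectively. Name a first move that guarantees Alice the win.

Move to (2,9).

Label each position W (a win for the player to move) or L (a loss). A position with no legal move is L; any other position is W exactly when some move reaches an L, and L when every move reaches a W.
No move ever increases a pile, so every position that can arise here has a ≤ 6 and b ≤ 9; it is enough to label the cells with 0 ≤ a ≤ 6 and 0 ≤ b ≤ 9.
Every move lowers a or b (never raises either), so fill the grid row by row in increasing a, and left to right within a row: each cell's successors are then already labelled.
      b=0  b=1  b=2  b=3  b=4  b=5  b=6  b=7  b=8  b=9
a=0:    L    W    L    W    L    W    L    W    L    W
a=1:    L    W    L    W    L    W    L    W    L    W
a=2:    W    L    W    L    W    L    W    L    W    L
a=3:    W    L    W    L    W    L    W    L    W    L
a=4:    W    W    W    W    W    W    W    W    W    W
a=5:    W    W    W    W    W    W    W    W    W    W
a=6:    W    W    W    W    W    W    W    W    W    W
Cells with no legal move (terminal, hence L): (0,0), (1,0).
The remaining L cells, each justified by listing all of its moves:
(0,2): L (sole option (0,1)(W) is W)
(0,4): L (sole option (0,3)(W) is W)
(0,6): L (options (0,5)(W), (0,1)(W) are all W)
(0,8): L (options (0,7)(W), (0,3)(W) are all W)
(1,2): L (sole option (1,1)(W) is W)
(1,4): L (sole option (1,3)(W) is W)
(1,6): L (options (1,5)(W), (1,1)(W) are all W)
(1,8): L (options (1,7)(W), (1,3)(W) are all W)
(2,1): L (options (0,1)(W), (2,0)(W) are all W)
(2,3): L (options (0,3)(W), (2,2)(W) are all W)
(2,5): L (options (0,5)(W), (2,4)(W), (2,0)(W) are all W)
(2,7): L (options (0,7)(W), (2,6)(W), (2,2)(W) are all W)
(2,9): L (options (0,9)(W), (2,8)(W), (2,4)(W) are all W)
(3,1): L (options (1,1)(W), (3,0)(W) are all W)
(3,3): L (options (1,3)(W), (3,2)(W) are all W)
(3,5): L (options (1,5)(W), (3,4)(W), (3,0)(W) are all W)
(3,7): L (options (1,7)(W), (3,6)(W), (3,2)(W) are all W)
(3,9): L (options (1,9)(W), (3,8)(W), (3,4)(W) are all W)
Every other cell has at least one move into one of the L cells above, so it is W.
From (6,9), the L positions reachable in one move are: (2,9).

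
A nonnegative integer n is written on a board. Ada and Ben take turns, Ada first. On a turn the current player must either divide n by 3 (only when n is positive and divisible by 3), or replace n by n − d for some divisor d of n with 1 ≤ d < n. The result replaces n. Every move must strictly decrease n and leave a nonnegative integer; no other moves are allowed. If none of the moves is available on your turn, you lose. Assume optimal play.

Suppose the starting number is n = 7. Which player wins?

Ben wins.

Positions with no move are L. A position that does have a move is losing for the player to move precisely when every available move leads to a winning position for the opponent. Fill in the labels:
n=0: no move → L
n=1: no move → L
n=2: W (go to 1, an L position)
n=3: W (go to 1, an L position)
n=4: L (options 2(W), 3(W) are all W)
n=5: W (go to 4, an L position)
n=6: W (go to 4, an L position)
n=7: L (sole option 6(W) is W)
The starting position 7 is L: whatever Ada does, the opponent receives a W position.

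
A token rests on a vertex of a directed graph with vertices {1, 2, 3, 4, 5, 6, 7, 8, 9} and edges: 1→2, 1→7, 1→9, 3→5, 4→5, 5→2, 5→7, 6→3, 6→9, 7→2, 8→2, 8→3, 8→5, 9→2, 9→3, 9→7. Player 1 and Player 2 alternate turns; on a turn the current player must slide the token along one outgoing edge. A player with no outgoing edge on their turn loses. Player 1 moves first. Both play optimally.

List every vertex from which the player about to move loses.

Build the W/L table. Terminal = L. A non-terminal position is W if it has a move to some L; otherwise it is L.
Every edge goes from a vertex to one that appears earlier in the order 2, 7, 5, 3, 4, 8, 9, 6, 1, so processing vertices in that order labels each vertex after all of its successors.
2: no outgoing edge → L
7: W (go to 2, an L position)
5: W (go to 2, an L position)
3: L (sole option 5(W) is W)
4: L (sole option 5(W) is W)
8: W (go to 3, an L position)
9: W (go to 3, an L position)
6: W (go to 3, an L position)
1: W (go to 2, an L position)
Reading off the rows marked L gives the requested list; there are 3 such vertices.

2, 3, 4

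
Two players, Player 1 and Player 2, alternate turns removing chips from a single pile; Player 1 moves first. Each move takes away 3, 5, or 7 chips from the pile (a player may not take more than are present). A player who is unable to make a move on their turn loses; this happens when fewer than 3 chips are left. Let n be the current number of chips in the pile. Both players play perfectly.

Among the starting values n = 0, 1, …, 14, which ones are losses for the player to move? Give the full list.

0, 1, 2, 10, 11, 12

Compute win/loss labels from the base case upward. A position with no move is L. Any other position is W if it can reach an L in one move, else L.
n=0: no move → L
n=1: no move → L
n=2: no move → L
n=3: W (go to 0, an L position)
n=4: W (go to 1, an L position)
n=5: W (go to 2, an L position)
n=6: W (go to 1, an L position)
n=7: W (go to 2, an L position)
n=8: W (go to 1, an L position)
n=9: W (go to 2, an L position)
n=10: L (options 7(W), 5(W), 3(W) are all W)
n=11: L (options 8(W), 6(W), 4(W) are all W)
n=12: L (options 9(W), 7(W), 5(W) are all W)
n=13: W (go to 10, an L position)
n=14: W (go to 11, an L position)
Reading off the rows marked L gives the requested list; there are 6 such values of n.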